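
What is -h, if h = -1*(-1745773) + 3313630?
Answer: -5059403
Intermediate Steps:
h = 5059403 (h = 1745773 + 3313630 = 5059403)
-h = -1*5059403 = -5059403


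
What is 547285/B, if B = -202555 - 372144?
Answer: -547285/574699 ≈ -0.95230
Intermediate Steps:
B = -574699
547285/B = 547285/(-574699) = 547285*(-1/574699) = -547285/574699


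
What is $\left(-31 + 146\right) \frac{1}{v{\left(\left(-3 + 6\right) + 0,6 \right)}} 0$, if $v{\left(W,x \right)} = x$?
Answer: $0$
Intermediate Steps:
$\left(-31 + 146\right) \frac{1}{v{\left(\left(-3 + 6\right) + 0,6 \right)}} 0 = \left(-31 + 146\right) \frac{1}{6} \cdot 0 = 115 \cdot \frac{1}{6} \cdot 0 = 115 \cdot 0 = 0$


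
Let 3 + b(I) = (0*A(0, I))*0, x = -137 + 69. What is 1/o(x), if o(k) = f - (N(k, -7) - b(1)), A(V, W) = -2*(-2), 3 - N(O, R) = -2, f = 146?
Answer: 1/138 ≈ 0.0072464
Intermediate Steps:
N(O, R) = 5 (N(O, R) = 3 - 1*(-2) = 3 + 2 = 5)
x = -68
A(V, W) = 4
b(I) = -3 (b(I) = -3 + (0*4)*0 = -3 + 0*0 = -3 + 0 = -3)
o(k) = 138 (o(k) = 146 - (5 - 1*(-3)) = 146 - (5 + 3) = 146 - 1*8 = 146 - 8 = 138)
1/o(x) = 1/138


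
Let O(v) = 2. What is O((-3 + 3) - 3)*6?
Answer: 12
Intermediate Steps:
O((-3 + 3) - 3)*6 = 2*6 = 12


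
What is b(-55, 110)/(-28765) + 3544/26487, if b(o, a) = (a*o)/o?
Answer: 1800538/13852701 ≈ 0.12998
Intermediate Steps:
b(o, a) = a
b(-55, 110)/(-28765) + 3544/26487 = 110/(-28765) + 3544/26487 = 110*(-1/28765) + 3544*(1/26487) = -2/523 + 3544/26487 = 1800538/13852701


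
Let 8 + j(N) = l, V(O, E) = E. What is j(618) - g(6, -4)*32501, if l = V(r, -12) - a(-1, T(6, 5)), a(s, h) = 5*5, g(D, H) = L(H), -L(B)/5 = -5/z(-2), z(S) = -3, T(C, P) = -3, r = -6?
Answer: 812390/3 ≈ 2.7080e+5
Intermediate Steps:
L(B) = -25/3 (L(B) = -(-25)/(-3) = -(-25)*(-1)/3 = -5*5/3 = -25/3)
g(D, H) = -25/3
a(s, h) = 25
l = -37 (l = -12 - 1*25 = -12 - 25 = -37)
j(N) = -45 (j(N) = -8 - 37 = -45)
j(618) - g(6, -4)*32501 = -45 - (-25)*32501/3 = -45 - 1*(-812525/3) = -45 + 812525/3 = 812390/3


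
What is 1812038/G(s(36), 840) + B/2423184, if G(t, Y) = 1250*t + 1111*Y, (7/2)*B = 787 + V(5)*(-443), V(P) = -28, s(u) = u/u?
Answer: 2563413678177/1320924042760 ≈ 1.9406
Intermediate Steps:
s(u) = 1
B = 26382/7 (B = 2*(787 - 28*(-443))/7 = 2*(787 + 12404)/7 = (2/7)*13191 = 26382/7 ≈ 3768.9)
G(t, Y) = 1111*Y + 1250*t
1812038/G(s(36), 840) + B/2423184 = 1812038/(1111*840 + 1250*1) + (26382/7)/2423184 = 1812038/(933240 + 1250) + (26382/7)*(1/2423184) = 1812038/934490 + 4397/2827048 = 1812038*(1/934490) + 4397/2827048 = 906019/467245 + 4397/2827048 = 2563413678177/1320924042760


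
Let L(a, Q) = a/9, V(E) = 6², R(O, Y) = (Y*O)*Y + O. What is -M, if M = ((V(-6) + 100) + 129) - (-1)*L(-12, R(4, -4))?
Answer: -791/3 ≈ -263.67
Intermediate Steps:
R(O, Y) = O + O*Y² (R(O, Y) = (O*Y)*Y + O = O*Y² + O = O + O*Y²)
V(E) = 36
L(a, Q) = a/9 (L(a, Q) = a*(⅑) = a/9)
M = 791/3 (M = ((36 + 100) + 129) - (-1)*(⅑)*(-12) = (136 + 129) - (-1)*(-4)/3 = 265 - 1*4/3 = 265 - 4/3 = 791/3 ≈ 263.67)
-M = -1*791/3 = -791/3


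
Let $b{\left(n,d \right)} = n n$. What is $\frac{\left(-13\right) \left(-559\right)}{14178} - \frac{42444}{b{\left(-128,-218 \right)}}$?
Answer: $- \frac{60338563}{29036544} \approx -2.078$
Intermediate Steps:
$b{\left(n,d \right)} = n^{2}$
$\frac{\left(-13\right) \left(-559\right)}{14178} - \frac{42444}{b{\left(-128,-218 \right)}} = \frac{\left(-13\right) \left(-559\right)}{14178} - \frac{42444}{\left(-128\right)^{2}} = 7267 \cdot \frac{1}{14178} - \frac{42444}{16384} = \frac{7267}{14178} - \frac{10611}{4096} = - \frac{60338563}{29036544}$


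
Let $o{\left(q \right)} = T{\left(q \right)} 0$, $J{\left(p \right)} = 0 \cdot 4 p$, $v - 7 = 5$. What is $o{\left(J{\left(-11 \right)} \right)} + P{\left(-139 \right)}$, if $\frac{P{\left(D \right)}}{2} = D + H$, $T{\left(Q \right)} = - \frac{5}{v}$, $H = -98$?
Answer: $-474$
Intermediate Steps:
$v = 12$ ($v = 7 + 5 = 12$)
$T{\left(Q \right)} = - \frac{5}{12}$
$J{\left(p \right)} = 0$ ($J{\left(p \right)} = 0 p = 0$)
$P{\left(D \right)} = -196 + 2 D$ ($P{\left(D \right)} = 2 \left(D - 98\right) = 2 \left(-98 + D\right) = -196 + 2 D$)
$o{\left(q \right)} = 0$ ($o{\left(q \right)} = \left(- \frac{5}{12}\right) 0 = 0$)
$o{\left(J{\left(-11 \right)} \right)} + P{\left(-139 \right)} = 0 + \left(-196 + 2 \left(-139\right)\right) = 0 - 474 = -474$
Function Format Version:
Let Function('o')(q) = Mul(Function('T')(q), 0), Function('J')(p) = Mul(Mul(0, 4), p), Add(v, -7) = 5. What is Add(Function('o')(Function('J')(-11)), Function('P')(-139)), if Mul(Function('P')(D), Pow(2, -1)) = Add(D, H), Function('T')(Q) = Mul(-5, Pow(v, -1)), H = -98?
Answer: -474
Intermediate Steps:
v = 12 (v = Add(7, 5) = 12)
Function('T')(Q) = Rational(-5, 12) (Function('T')(Q) = Mul(-5, Pow(12, -1)) = Mul(-5, Rational(1, 12)) = Rational(-5, 12))
Function('J')(p) = 0 (Function('J')(p) = Mul(0, p) = 0)
Function('P')(D) = Add(-196, Mul(2, D)) (Function('P')(D) = Mul(2, Add(D, -98)) = Mul(2, Add(-98, D)) = Add(-196, Mul(2, D)))
Function('o')(q) = 0 (Function('o')(q) = Mul(Rational(-5, 12), 0) = 0)
Add(Function('o')(Function('J')(-11)), Function('P')(-139)) = Add(0, Add(-196, Mul(2, -139))) = Add(0, Add(-196, -278)) = Add(0, -474) = -474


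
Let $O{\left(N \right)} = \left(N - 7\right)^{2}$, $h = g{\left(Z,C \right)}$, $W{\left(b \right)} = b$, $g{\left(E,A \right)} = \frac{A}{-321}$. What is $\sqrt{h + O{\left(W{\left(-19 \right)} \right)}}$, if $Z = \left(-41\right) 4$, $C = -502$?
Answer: $\frac{\sqrt{69816858}}{321} \approx 26.03$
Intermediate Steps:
$Z = -164$
$g{\left(E,A \right)} = - \frac{A}{321}$ ($g{\left(E,A \right)} = A \left(- \frac{1}{321}\right) = - \frac{A}{321}$)
$h = \frac{502}{321}$ ($h = \left(- \frac{1}{321}\right) \left(-502\right) = \frac{502}{321} \approx 1.5639$)
$O{\left(N \right)} = \left(-7 + N\right)^{2}$
$\sqrt{h + O{\left(W{\left(-19 \right)} \right)}} = \sqrt{\frac{502}{321} + \left(-7 - 19\right)^{2}} = \sqrt{\frac{502}{321} + \left(-26\right)^{2}} = \sqrt{\frac{502}{321} + 676} = \sqrt{\frac{217498}{321}} = \frac{\sqrt{69816858}}{321}$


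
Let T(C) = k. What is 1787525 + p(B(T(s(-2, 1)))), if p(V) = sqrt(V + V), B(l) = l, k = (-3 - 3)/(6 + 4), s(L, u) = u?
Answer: 1787525 + I*sqrt(30)/5 ≈ 1.7875e+6 + 1.0954*I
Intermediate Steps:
k = -3/5 (k = -6/10 = -6*1/10 = -3/5 ≈ -0.60000)
T(C) = -3/5
p(V) = sqrt(2)*sqrt(V) (p(V) = sqrt(2*V) = sqrt(2)*sqrt(V))
1787525 + p(B(T(s(-2, 1)))) = 1787525 + sqrt(2)*sqrt(-3/5) = 1787525 + sqrt(2)*(I*sqrt(15)/5) = 1787525 + I*sqrt(30)/5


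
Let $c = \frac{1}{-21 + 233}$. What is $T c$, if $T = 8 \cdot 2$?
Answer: $\frac{4}{53} \approx 0.075472$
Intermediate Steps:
$c = \frac{1}{212} \approx 0.004717$
$T = 16$
$T c = 16 \cdot \frac{1}{212} = \frac{4}{53}$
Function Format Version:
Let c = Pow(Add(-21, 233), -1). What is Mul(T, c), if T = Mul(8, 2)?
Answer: Rational(4, 53) ≈ 0.075472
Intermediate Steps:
c = Rational(1, 212) (c = Pow(212, -1) = Rational(1, 212) ≈ 0.0047170)
T = 16
Mul(T, c) = Mul(16, Rational(1, 212)) = Rational(4, 53)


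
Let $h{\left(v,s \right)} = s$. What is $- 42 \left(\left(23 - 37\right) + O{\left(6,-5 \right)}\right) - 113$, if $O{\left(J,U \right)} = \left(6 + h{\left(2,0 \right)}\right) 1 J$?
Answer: $-1037$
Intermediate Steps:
$O{\left(J,U \right)} = 6 J$ ($O{\left(J,U \right)} = \left(6 + 0\right) 1 J = 6 J$)
$- 42 \left(\left(23 - 37\right) + O{\left(6,-5 \right)}\right) - 113 = - 42 \left(\left(23 - 37\right) + 6 \cdot 6\right) - 113 = - 42 \left(-14 + 36\right) - 113 = \left(-42\right) 22 - 113 = -924 - 113 = -1037$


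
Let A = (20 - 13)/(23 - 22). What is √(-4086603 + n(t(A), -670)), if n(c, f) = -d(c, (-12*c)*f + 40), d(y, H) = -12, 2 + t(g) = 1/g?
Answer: I*√4086591 ≈ 2021.5*I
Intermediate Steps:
A = 7 (A = 7/1 = 7*1 = 7)
t(g) = -2 + 1/g
n(c, f) = 12 (n(c, f) = -1*(-12) = 12)
√(-4086603 + n(t(A), -670)) = √(-4086603 + 12) = √(-4086591) = I*√4086591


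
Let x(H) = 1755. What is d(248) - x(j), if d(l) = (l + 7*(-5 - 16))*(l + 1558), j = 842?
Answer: 180651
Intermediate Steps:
d(l) = (-147 + l)*(1558 + l) (d(l) = (l + 7*(-21))*(1558 + l) = (l - 147)*(1558 + l) = (-147 + l)*(1558 + l))
d(248) - x(j) = (-229026 + 248² + 1411*248) - 1*1755 = (-229026 + 61504 + 349928) - 1755 = 182406 - 1755 = 180651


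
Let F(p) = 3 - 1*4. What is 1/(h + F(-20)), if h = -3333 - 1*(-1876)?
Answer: -1/1458 ≈ -0.00068587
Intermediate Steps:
F(p) = -1 (F(p) = 3 - 4 = -1)
h = -1457 (h = -3333 + 1876 = -1457)
1/(h + F(-20)) = 1/(-1457 - 1) = 1/(-1458) = -1/1458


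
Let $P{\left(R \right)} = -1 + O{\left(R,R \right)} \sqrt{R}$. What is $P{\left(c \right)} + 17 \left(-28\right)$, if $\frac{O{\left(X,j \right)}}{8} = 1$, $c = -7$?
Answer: $-477 + 8 i \sqrt{7} \approx -477.0 + 21.166 i$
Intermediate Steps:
$O{\left(X,j \right)} = 8$ ($O{\left(X,j \right)} = 8 \cdot 1 = 8$)
$P{\left(R \right)} = -1 + 8 \sqrt{R}$
$P{\left(c \right)} + 17 \left(-28\right) = \left(-1 + 8 \sqrt{-7}\right) + 17 \left(-28\right) = \left(-1 + 8 i \sqrt{7}\right) - 476 = -477 + 8 i \sqrt{7}$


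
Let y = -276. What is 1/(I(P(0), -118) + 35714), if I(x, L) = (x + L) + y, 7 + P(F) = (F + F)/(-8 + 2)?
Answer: 1/35313 ≈ 2.8318e-5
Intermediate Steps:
P(F) = -7 - F/3 (P(F) = -7 + (F + F)/(-8 + 2) = -7 + (2*F)/(-6) = -7 + (2*F)*(-⅙) = -7 - F/3)
I(x, L) = -276 + L + x (I(x, L) = (x + L) - 276 = (L + x) - 276 = -276 + L + x)
1/(I(P(0), -118) + 35714) = 1/((-276 - 118 + (-7 - ⅓*0)) + 35714) = 1/((-276 - 118 + (-7 + 0)) + 35714) = 1/((-276 - 118 - 7) + 35714) = 1/(-401 + 35714) = 1/35313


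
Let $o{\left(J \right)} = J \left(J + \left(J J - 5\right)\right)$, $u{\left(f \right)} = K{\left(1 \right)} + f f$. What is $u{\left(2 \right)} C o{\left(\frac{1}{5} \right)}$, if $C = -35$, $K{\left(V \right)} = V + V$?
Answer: $\frac{4998}{25} \approx 199.92$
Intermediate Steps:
$K{\left(V \right)} = 2 V$
$u{\left(f \right)} = 2 + f^{2}$ ($u{\left(f \right)} = 2 \cdot 1 + f f = 2 + f^{2}$)
$o{\left(J \right)} = J \left(-5 + J + J^{2}\right)$ ($o{\left(J \right)} = J \left(J + \left(J^{2} - 5\right)\right) = J \left(J + \left(-5 + J^{2}\right)\right) = J \left(-5 + J + J^{2}\right)$)
$u{\left(2 \right)} C o{\left(\frac{1}{5} \right)} = \left(2 + 2^{2}\right) \left(-35\right) \frac{-5 + \frac{1}{5} + \left(\frac{1}{5}\right)^{2}}{5} = \left(2 + 4\right) \left(-35\right) \frac{-5 + \frac{1}{5} + \left(\frac{1}{5}\right)^{2}}{5} = 6 \left(-35\right) \frac{-5 + \frac{1}{5} + \frac{1}{25}}{5} = - 210 \cdot \frac{1}{5} \left(- \frac{119}{25}\right) = \left(-210\right) \left(- \frac{119}{125}\right) = \frac{4998}{25}$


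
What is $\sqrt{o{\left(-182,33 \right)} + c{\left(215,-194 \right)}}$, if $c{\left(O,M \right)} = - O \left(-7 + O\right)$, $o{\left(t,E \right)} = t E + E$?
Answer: $i \sqrt{50693} \approx 225.15 i$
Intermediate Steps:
$o{\left(t,E \right)} = E + E t$ ($o{\left(t,E \right)} = E t + E = E + E t$)
$c{\left(O,M \right)} = - O \left(-7 + O\right)$
$\sqrt{o{\left(-182,33 \right)} + c{\left(215,-194 \right)}} = \sqrt{33 \left(1 - 182\right) + 215 \left(7 - 215\right)} = \sqrt{33 \left(-181\right) + 215 \left(7 - 215\right)} = \sqrt{-5973 + 215 \left(-208\right)} = \sqrt{-5973 - 44720} = \sqrt{-50693} = i \sqrt{50693}$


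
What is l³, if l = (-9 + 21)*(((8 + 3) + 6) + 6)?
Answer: 21024576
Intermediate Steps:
l = 276 (l = 12*((11 + 6) + 6) = 12*(17 + 6) = 12*23 = 276)
l³ = 276³ = 21024576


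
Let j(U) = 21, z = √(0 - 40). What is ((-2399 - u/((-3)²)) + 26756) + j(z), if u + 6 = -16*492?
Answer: 75760/3 ≈ 25253.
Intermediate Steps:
u = -7878 (u = -6 - 16*492 = -6 - 7872 = -7878)
z = 2*I*√10 (z = √(-40) = 2*I*√10 ≈ 6.3246*I)
((-2399 - u/((-3)²)) + 26756) + j(z) = ((-2399 - (-7878)/((-3)²)) + 26756) + 21 = ((-2399 - (-7878)/9) + 26756) + 21 = ((-2399 - 1*(-2626/3)) + 26756) + 21 = ((-2399 + 2626/3) + 26756) + 21 = (-4571/3 + 26756) + 21 = 75697/3 + 21 = 75760/3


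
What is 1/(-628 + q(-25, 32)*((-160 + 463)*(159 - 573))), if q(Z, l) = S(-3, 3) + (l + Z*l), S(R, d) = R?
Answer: 1/96715154 ≈ 1.0340e-8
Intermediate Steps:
q(Z, l) = -3 + l + Z*l (q(Z, l) = -3 + (l + Z*l) = -3 + l + Z*l)
1/(-628 + q(-25, 32)*((-160 + 463)*(159 - 573))) = 1/(-628 + (-3 + 32 - 25*32)*((-160 + 463)*(159 - 573))) = 1/(-628 + (-3 + 32 - 800)*(303*(-414))) = 1/(-628 - 771*(-125442)) = 1/(-628 + 96715782) = 1/96715154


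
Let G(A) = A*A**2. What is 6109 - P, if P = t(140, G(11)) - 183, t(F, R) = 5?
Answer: 6287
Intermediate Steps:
G(A) = A**3
P = -178 (P = 5 - 183 = -178)
6109 - P = 6109 - 1*(-178) = 6109 + 178 = 6287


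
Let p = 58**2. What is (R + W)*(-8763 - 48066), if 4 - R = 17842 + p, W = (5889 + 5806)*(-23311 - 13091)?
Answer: 24194525760768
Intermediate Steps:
p = 3364
W = -425721390 (W = 11695*(-36402) = -425721390)
R = -21202 (R = 4 - (17842 + 3364) = 4 - 1*21206 = 4 - 21206 = -21202)
(R + W)*(-8763 - 48066) = (-21202 - 425721390)*(-8763 - 48066) = -425742592*(-56829) = 24194525760768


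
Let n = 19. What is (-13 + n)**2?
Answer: 36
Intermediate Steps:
(-13 + n)**2 = (-13 + 19)**2 = 6**2 = 36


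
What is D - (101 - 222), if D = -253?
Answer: -132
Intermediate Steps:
D - (101 - 222) = -253 - (101 - 222) = -253 - 1*(-121) = -253 + 121 = -132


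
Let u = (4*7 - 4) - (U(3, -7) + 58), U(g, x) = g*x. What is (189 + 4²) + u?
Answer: 192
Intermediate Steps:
u = -13 (u = (4*7 - 4) - (3*(-7) + 58) = (28 - 4) - (-21 + 58) = 24 - 1*37 = 24 - 37 = -13)
(189 + 4²) + u = (189 + 4²) - 13 = (189 + 16) - 13 = 205 - 13 = 192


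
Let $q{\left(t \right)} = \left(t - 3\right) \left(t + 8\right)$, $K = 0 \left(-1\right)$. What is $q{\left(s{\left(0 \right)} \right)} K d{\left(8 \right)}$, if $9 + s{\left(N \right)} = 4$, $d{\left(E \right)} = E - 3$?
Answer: $0$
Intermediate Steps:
$d{\left(E \right)} = -3 + E$ ($d{\left(E \right)} = E - 3 = -3 + E$)
$s{\left(N \right)} = -5$ ($s{\left(N \right)} = -9 + 4 = -5$)
$K = 0$
$q{\left(t \right)} = \left(-3 + t\right) \left(8 + t\right)$
$q{\left(s{\left(0 \right)} \right)} K d{\left(8 \right)} = \left(-24 + \left(-5\right)^{2} + 5 \left(-5\right)\right) 0 \left(-3 + 8\right) = \left(-24 + 25 - 25\right) 0 \cdot 5 = \left(-24\right) 0 \cdot 5 = 0 \cdot 5 = 0$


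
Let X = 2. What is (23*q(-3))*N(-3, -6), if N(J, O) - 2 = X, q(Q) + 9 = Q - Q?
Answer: -828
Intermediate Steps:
q(Q) = -9 (q(Q) = -9 + (Q - Q) = -9 + 0 = -9)
N(J, O) = 4 (N(J, O) = 2 + 2 = 4)
(23*q(-3))*N(-3, -6) = (23*(-9))*4 = -207*4 = -828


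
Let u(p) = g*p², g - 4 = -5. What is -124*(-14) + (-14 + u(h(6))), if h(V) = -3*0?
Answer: 1722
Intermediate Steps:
g = -1 (g = 4 - 5 = -1)
h(V) = 0
u(p) = -p²
-124*(-14) + (-14 + u(h(6))) = -124*(-14) + (-14 - 1*0²) = 1736 + (-14 - 1*0) = 1736 + (-14 + 0) = 1736 - 14 = 1722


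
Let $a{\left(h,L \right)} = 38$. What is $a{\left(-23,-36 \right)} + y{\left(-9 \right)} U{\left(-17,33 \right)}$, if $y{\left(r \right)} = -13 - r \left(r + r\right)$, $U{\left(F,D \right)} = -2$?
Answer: $388$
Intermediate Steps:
$y{\left(r \right)} = -13 - 2 r^{2}$ ($y{\left(r \right)} = -13 - r 2 r = -13 - 2 r^{2}$)
$a{\left(-23,-36 \right)} + y{\left(-9 \right)} U{\left(-17,33 \right)} = 38 + \left(-13 - 2 \left(-9\right)^{2}\right) \left(-2\right) = 38 + \left(-13 - 162\right) \left(-2\right) = 38 - -350 = 38 + 350 = 388$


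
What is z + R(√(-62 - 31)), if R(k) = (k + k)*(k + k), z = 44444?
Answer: 44072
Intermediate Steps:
R(k) = 4*k² (R(k) = (2*k)*(2*k) = 4*k²)
z + R(√(-62 - 31)) = 44444 + 4*(√(-62 - 31))² = 44444 + 4*(√(-93))² = 44444 + 4*(I*√93)² = 44444 + 4*(-93) = 44444 - 372 = 44072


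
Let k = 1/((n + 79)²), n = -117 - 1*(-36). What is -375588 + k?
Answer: -1502351/4 ≈ -3.7559e+5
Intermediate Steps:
n = -81 (n = -117 + 36 = -81)
k = ¼ (k = 1/((-81 + 79)²) = 1/((-2)²) = 1/4 = ¼ ≈ 0.25000)
-375588 + k = -375588 + ¼ = -1502351/4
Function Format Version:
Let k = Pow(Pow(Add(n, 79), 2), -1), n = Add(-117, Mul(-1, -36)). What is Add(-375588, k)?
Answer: Rational(-1502351, 4) ≈ -3.7559e+5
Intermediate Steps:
n = -81 (n = Add(-117, 36) = -81)
k = Rational(1, 4) (k = Pow(Pow(Add(-81, 79), 2), -1) = Pow(Pow(-2, 2), -1) = Pow(4, -1) = Rational(1, 4) ≈ 0.25000)
Add(-375588, k) = Add(-375588, Rational(1, 4)) = Rational(-1502351, 4)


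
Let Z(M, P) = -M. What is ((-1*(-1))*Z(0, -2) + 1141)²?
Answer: 1301881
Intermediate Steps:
((-1*(-1))*Z(0, -2) + 1141)² = ((-1*(-1))*(-1*0) + 1141)² = (1*0 + 1141)² = (0 + 1141)² = 1141² = 1301881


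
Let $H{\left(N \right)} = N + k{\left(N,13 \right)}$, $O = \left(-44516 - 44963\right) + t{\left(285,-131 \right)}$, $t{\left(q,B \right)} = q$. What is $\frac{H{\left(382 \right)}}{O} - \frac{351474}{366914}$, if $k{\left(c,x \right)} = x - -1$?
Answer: $- \frac{7873667475}{8181631829} \approx -0.96236$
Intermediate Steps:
$k{\left(c,x \right)} = 1 + x$ ($k{\left(c,x \right)} = x + 1 = 1 + x$)
$O = -89194$ ($O = \left(-44516 - 44963\right) + 285 = -89479 + 285 = -89194$)
$H{\left(N \right)} = 14 + N$ ($H{\left(N \right)} = N + \left(1 + 13\right) = N + 14 = 14 + N$)
$\frac{H{\left(382 \right)}}{O} - \frac{351474}{366914} = \frac{14 + 382}{-89194} - \frac{351474}{366914} = 396 \left(- \frac{1}{89194}\right) - \frac{175737}{183457} = - \frac{198}{44597} - \frac{175737}{183457} = - \frac{7873667475}{8181631829}$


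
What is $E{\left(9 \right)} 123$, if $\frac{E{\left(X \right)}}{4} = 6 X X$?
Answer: $239112$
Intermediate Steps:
$E{\left(X \right)} = 24 X^{2}$ ($E{\left(X \right)} = 4 \cdot 6 X X = 4 \cdot 6 X^{2} = 24 X^{2}$)
$E{\left(9 \right)} 123 = 24 \cdot 9^{2} \cdot 123 = 24 \cdot 81 \cdot 123 = 1944 \cdot 123 = 239112$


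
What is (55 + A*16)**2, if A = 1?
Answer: 5041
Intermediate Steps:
(55 + A*16)**2 = (55 + 1*16)**2 = (55 + 16)**2 = 71**2 = 5041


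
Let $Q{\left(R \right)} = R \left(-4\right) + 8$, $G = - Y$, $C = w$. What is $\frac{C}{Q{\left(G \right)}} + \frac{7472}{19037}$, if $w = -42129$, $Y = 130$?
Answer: $- \frac{266021519}{3350512} \approx -79.397$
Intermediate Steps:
$C = -42129$
$G = -130$ ($G = \left(-1\right) 130 = -130$)
$Q{\left(R \right)} = 8 - 4 R$ ($Q{\left(R \right)} = - 4 R + 8 = 8 - 4 R$)
$\frac{C}{Q{\left(G \right)}} + \frac{7472}{19037} = - \frac{42129}{8 - -520} + \frac{7472}{19037} = - \frac{42129}{8 + 520} + 7472 \cdot \frac{1}{19037} = - \frac{42129}{528} + \frac{7472}{19037} = \left(-42129\right) \frac{1}{528} + \frac{7472}{19037} = - \frac{14043}{176} + \frac{7472}{19037} = - \frac{266021519}{3350512}$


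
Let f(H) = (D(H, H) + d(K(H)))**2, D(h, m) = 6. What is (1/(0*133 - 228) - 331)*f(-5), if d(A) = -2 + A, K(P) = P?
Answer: -75469/228 ≈ -331.00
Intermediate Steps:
f(H) = (4 + H)**2 (f(H) = (6 + (-2 + H))**2 = (4 + H)**2)
(1/(0*133 - 228) - 331)*f(-5) = (1/(0*133 - 228) - 331)*(4 - 5)**2 = (1/(0 - 228) - 331)*(-1)**2 = (1/(-228) - 331)*1 = (-1/228 - 331)*1 = -75469/228*1 = -75469/228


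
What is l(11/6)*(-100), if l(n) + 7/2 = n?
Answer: 500/3 ≈ 166.67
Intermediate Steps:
l(n) = -7/2 + n
l(11/6)*(-100) = (-7/2 + 11/6)*(-100) = -5/3*(-100) = 500/3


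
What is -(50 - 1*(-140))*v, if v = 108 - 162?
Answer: 10260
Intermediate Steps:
v = -54
-(50 - 1*(-140))*v = -(50 - 1*(-140))*(-54) = -(50 + 140)*(-54) = -190*(-54) = -1*(-10260) = 10260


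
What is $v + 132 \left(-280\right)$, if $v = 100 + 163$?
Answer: $-36697$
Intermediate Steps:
$v = 263$
$v + 132 \left(-280\right) = 263 + 132 \left(-280\right) = 263 - 36960 = -36697$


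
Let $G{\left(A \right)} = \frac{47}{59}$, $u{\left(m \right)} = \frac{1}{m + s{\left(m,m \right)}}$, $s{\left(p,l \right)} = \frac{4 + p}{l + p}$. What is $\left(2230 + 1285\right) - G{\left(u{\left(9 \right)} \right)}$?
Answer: $\frac{207338}{59} \approx 3514.2$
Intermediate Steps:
$s{\left(p,l \right)} = \frac{4 + p}{l + p}$
$u{\left(m \right)} = \frac{1}{m + \frac{4 + m}{2 m}}$ ($u{\left(m \right)} = \frac{1}{m + \frac{4 + m}{m + m}} = \frac{1}{m + \frac{4 + m}{2 m}}$)
$G{\left(A \right)} = \frac{47}{59}$ ($G{\left(A \right)} = 47 \cdot \frac{1}{59} = \frac{47}{59}$)
$\left(2230 + 1285\right) - G{\left(u{\left(9 \right)} \right)} = \left(2230 + 1285\right) - \frac{47}{59} = 3515 - \frac{47}{59} = \frac{207338}{59}$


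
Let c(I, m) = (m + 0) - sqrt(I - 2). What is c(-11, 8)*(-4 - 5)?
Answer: -72 + 9*I*sqrt(13) ≈ -72.0 + 32.45*I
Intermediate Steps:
c(I, m) = m - sqrt(-2 + I)
c(-11, 8)*(-4 - 5) = (8 - sqrt(-2 - 11))*(-4 - 5) = (8 - sqrt(-13))*(-9) = (8 - I*sqrt(13))*(-9) = -72 + 9*I*sqrt(13)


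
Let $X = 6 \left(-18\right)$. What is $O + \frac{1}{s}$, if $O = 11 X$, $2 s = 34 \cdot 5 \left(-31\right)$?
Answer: $- \frac{3130381}{2635} \approx -1188.0$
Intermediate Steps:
$s = -2635$ ($s = \frac{34 \cdot 5 \left(-31\right)}{2} = \frac{170 \left(-31\right)}{2} = \frac{1}{2} \left(-5270\right) = -2635$)
$X = -108$
$O = -1188$ ($O = 11 \left(-108\right) = -1188$)
$O + \frac{1}{s} = -1188 + \frac{1}{-2635} = -1188 - \frac{1}{2635} = - \frac{3130381}{2635}$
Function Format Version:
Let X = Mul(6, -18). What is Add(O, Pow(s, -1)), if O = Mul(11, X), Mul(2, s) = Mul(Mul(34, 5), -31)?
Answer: Rational(-3130381, 2635) ≈ -1188.0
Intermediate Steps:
s = -2635 (s = Mul(Rational(1, 2), Mul(Mul(34, 5), -31)) = Mul(Rational(1, 2), Mul(170, -31)) = Mul(Rational(1, 2), -5270) = -2635)
X = -108
O = -1188 (O = Mul(11, -108) = -1188)
Add(O, Pow(s, -1)) = Add(-1188, Pow(-2635, -1)) = Add(-1188, Rational(-1, 2635)) = Rational(-3130381, 2635)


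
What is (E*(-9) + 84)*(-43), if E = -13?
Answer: -8643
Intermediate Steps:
(E*(-9) + 84)*(-43) = (-13*(-9) + 84)*(-43) = (117 + 84)*(-43) = 201*(-43) = -8643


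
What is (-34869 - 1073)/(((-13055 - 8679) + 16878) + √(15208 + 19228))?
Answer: 43633588/5886575 + 17971*√8609/5886575 ≈ 7.6956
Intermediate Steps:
(-34869 - 1073)/(((-13055 - 8679) + 16878) + √(15208 + 19228)) = -35942/((-21734 + 16878) + √34436) = -35942/(-4856 + 2*√8609)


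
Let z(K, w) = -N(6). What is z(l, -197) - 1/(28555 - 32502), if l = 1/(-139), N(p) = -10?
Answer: 39471/3947 ≈ 10.000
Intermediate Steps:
l = -1/139 ≈ -0.0071942
z(K, w) = 10 (z(K, w) = -1*(-10) = 10)
z(l, -197) - 1/(28555 - 32502) = 10 - 1/(28555 - 32502) = 10 - 1/(-3947) = 10 - 1*(-1/3947) = 10 + 1/3947 = 39471/3947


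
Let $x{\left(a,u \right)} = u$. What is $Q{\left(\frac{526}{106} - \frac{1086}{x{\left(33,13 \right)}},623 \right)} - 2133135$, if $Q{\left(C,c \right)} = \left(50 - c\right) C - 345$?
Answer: $- \frac{1438946073}{689} \approx -2.0885 \cdot 10^{6}$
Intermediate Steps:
$Q{\left(C,c \right)} = -345 + C \left(50 - c\right)$ ($Q{\left(C,c \right)} = C \left(50 - c\right) - 345 = -345 + C \left(50 - c\right)$)
$Q{\left(\frac{526}{106} - \frac{1086}{x{\left(33,13 \right)}},623 \right)} - 2133135 = \left(-345 + 50 \left(\frac{526}{106} - \frac{1086}{13}\right) - \left(\frac{526}{106} - \frac{1086}{13}\right) 623\right) - 2133135 = \left(-345 + 50 \left(526 \cdot \frac{1}{106} - \frac{1086}{13}\right) - \left(526 \cdot \frac{1}{106} - \frac{1086}{13}\right) 623\right) - 2133135 = \left(-345 + 50 \left(\frac{263}{53} - \frac{1086}{13}\right) - \left(\frac{263}{53} - \frac{1086}{13}\right) 623\right) - 2133135 = \left(-345 + 50 \left(- \frac{54139}{689}\right) - \left(- \frac{54139}{689}\right) 623\right) - 2133135 = \left(-345 - \frac{2706950}{689} + \frac{33728597}{689}\right) - 2133135 = \frac{30783942}{689} - 2133135 = - \frac{1438946073}{689}$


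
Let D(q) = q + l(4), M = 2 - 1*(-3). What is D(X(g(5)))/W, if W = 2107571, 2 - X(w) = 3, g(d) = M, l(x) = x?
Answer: 3/2107571 ≈ 1.4234e-6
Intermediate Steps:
M = 5 (M = 2 + 3 = 5)
g(d) = 5
X(w) = -1 (X(w) = 2 - 1*3 = 2 - 3 = -1)
D(q) = 4 + q (D(q) = q + 4 = 4 + q)
D(X(g(5)))/W = (4 - 1)/2107571 = 3*(1/2107571) = 3/2107571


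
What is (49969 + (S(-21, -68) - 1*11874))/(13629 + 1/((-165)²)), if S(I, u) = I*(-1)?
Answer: 518854050/185524763 ≈ 2.7967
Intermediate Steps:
S(I, u) = -I
(49969 + (S(-21, -68) - 1*11874))/(13629 + 1/((-165)²)) = (49969 + (-1*(-21) - 1*11874))/(13629 + 1/((-165)²)) = (49969 + (21 - 11874))/(13629 + 1/27225) = (49969 - 11853)/(13629 + 1/27225) = 38116/(371049526/27225) = 38116*(27225/371049526) = 518854050/185524763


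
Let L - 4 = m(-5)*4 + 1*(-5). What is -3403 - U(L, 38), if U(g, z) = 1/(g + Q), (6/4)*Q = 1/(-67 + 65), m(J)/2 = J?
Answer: -421969/124 ≈ -3403.0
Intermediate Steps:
m(J) = 2*J
Q = -⅓ (Q = 2/(3*(-67 + 65)) = (⅔)/(-2) = (⅔)*(-½) = -⅓ ≈ -0.33333)
L = -41 (L = 4 + ((2*(-5))*4 + 1*(-5)) = 4 + (-10*4 - 5) = 4 + (-40 - 5) = 4 - 45 = -41)
U(g, z) = 1/(-⅓ + g) (U(g, z) = 1/(g - ⅓) = 1/(-⅓ + g))
-3403 - U(L, 38) = -3403 - 3/(-1 + 3*(-41)) = -3403 - 3/(-1 - 123) = -3403 - 3/(-124) = -3403 - 3*(-1)/124 = -3403 - 1*(-3/124) = -3403 + 3/124 = -421969/124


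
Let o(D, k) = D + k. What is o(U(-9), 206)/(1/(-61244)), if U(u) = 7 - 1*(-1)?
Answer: -13106216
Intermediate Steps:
U(u) = 8 (U(u) = 7 + 1 = 8)
o(U(-9), 206)/(1/(-61244)) = (8 + 206)/(1/(-61244)) = 214/(-1/61244) = 214*(-61244) = -13106216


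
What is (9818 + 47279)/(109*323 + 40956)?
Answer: 57097/76163 ≈ 0.74967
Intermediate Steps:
(9818 + 47279)/(109*323 + 40956) = 57097/(35207 + 40956) = 57097/76163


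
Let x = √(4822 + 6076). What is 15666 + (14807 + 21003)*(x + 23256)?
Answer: 832813026 + 35810*√10898 ≈ 8.3655e+8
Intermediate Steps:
x = √10898 ≈ 104.39
15666 + (14807 + 21003)*(x + 23256) = 15666 + (14807 + 21003)*(√10898 + 23256) = 15666 + 35810*(23256 + √10898) = 15666 + (832797360 + 35810*√10898) = 832813026 + 35810*√10898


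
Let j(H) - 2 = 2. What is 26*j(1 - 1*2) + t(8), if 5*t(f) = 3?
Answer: 523/5 ≈ 104.60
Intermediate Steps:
t(f) = ⅗ (t(f) = (⅕)*3 = ⅗)
j(H) = 4 (j(H) = 2 + 2 = 4)
26*j(1 - 1*2) + t(8) = 26*4 + ⅗ = 104 + ⅗ = 523/5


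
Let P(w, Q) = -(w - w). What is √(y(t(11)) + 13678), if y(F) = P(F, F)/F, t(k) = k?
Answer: √13678 ≈ 116.95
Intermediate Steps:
P(w, Q) = 0 (P(w, Q) = -1*0 = 0)
y(F) = 0 (y(F) = 0/F = 0)
√(y(t(11)) + 13678) = √(0 + 13678) = √13678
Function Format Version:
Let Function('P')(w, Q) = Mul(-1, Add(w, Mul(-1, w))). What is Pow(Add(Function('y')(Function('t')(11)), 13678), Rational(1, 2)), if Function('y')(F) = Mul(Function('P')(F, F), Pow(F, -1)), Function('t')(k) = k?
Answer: Pow(13678, Rational(1, 2)) ≈ 116.95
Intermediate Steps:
Function('P')(w, Q) = 0 (Function('P')(w, Q) = Mul(-1, 0) = 0)
Function('y')(F) = 0 (Function('y')(F) = Mul(0, Pow(F, -1)) = 0)
Pow(Add(Function('y')(Function('t')(11)), 13678), Rational(1, 2)) = Pow(Add(0, 13678), Rational(1, 2)) = Pow(13678, Rational(1, 2))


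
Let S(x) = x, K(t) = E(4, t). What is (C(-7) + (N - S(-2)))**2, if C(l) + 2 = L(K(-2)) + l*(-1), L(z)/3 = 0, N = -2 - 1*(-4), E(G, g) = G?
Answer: 81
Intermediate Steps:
K(t) = 4
N = 2 (N = -2 + 4 = 2)
L(z) = 0 (L(z) = 3*0 = 0)
C(l) = -2 - l (C(l) = -2 + (0 + l*(-1)) = -2 + (0 - l) = -2 - l)
(C(-7) + (N - S(-2)))**2 = ((-2 - 1*(-7)) + (2 - 1*(-2)))**2 = ((-2 + 7) + (2 + 2))**2 = (5 + 4)**2 = 9**2 = 81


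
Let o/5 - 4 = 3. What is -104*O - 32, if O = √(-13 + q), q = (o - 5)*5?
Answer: -32 - 104*√137 ≈ -1249.3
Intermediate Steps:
o = 35 (o = 20 + 5*3 = 20 + 15 = 35)
q = 150 (q = (35 - 5)*5 = 30*5 = 150)
O = √137 (O = √(-13 + 150) = √137 ≈ 11.705)
-104*O - 32 = -104*√137 - 32 = -32 - 104*√137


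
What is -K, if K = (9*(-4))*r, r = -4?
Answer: -144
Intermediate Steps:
K = 144 (K = (9*(-4))*(-4) = -36*(-4) = 144)
-K = -1*144 = -144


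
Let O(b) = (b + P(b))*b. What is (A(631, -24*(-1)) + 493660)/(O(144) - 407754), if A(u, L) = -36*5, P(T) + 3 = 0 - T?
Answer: -246740/204093 ≈ -1.2090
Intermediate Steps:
P(T) = -3 - T (P(T) = -3 + (0 - T) = -3 - T)
A(u, L) = -180
O(b) = -3*b (O(b) = (b + (-3 - b))*b = -3*b)
(A(631, -24*(-1)) + 493660)/(O(144) - 407754) = (-180 + 493660)/(-3*144 - 407754) = 493480/(-432 - 407754) = 493480/(-408186) = 493480*(-1/408186) = -246740/204093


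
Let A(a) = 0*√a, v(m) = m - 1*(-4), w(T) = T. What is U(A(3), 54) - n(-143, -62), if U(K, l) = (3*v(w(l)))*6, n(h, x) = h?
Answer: 1187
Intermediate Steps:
v(m) = 4 + m (v(m) = m + 4 = 4 + m)
A(a) = 0
U(K, l) = 72 + 18*l (U(K, l) = (3*(4 + l))*6 = (12 + 3*l)*6 = 72 + 18*l)
U(A(3), 54) - n(-143, -62) = (72 + 18*54) - 1*(-143) = (72 + 972) + 143 = 1044 + 143 = 1187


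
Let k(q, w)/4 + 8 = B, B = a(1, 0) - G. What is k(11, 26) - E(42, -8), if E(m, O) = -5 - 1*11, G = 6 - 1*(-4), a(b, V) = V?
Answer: -56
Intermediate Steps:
G = 10 (G = 6 + 4 = 10)
B = -10 (B = 0 - 1*10 = 0 - 10 = -10)
k(q, w) = -72 (k(q, w) = -32 + 4*(-10) = -32 - 40 = -72)
E(m, O) = -16 (E(m, O) = -5 - 11 = -16)
k(11, 26) - E(42, -8) = -72 - 1*(-16) = -72 + 16 = -56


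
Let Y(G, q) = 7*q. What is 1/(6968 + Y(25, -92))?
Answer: 1/6324 ≈ 0.00015813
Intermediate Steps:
1/(6968 + Y(25, -92)) = 1/(6968 + 7*(-92)) = 1/(6968 - 644) = 1/6324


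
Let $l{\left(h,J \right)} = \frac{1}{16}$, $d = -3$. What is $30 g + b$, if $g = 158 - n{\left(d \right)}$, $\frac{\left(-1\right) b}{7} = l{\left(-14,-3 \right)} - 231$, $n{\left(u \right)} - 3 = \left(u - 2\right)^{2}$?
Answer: $\frac{88265}{16} \approx 5516.6$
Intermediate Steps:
$l{\left(h,J \right)} = \frac{1}{16}$
$n{\left(u \right)} = 3 + \left(-2 + u\right)^{2}$ ($n{\left(u \right)} = 3 + \left(u - 2\right)^{2} = 3 + \left(-2 + u\right)^{2}$)
$b = \frac{25865}{16}$ ($b = - 7 \left(\frac{1}{16} - 231\right) = \left(-7\right) \left(- \frac{3695}{16}\right) = \frac{25865}{16} \approx 1616.6$)
$g = 130$ ($g = 158 - \left(3 + \left(-2 - 3\right)^{2}\right) = 158 - \left(3 + \left(-5\right)^{2}\right) = 158 - \left(3 + 25\right) = 158 - 28 = 130$)
$30 g + b = 30 \cdot 130 + \frac{25865}{16} = 3900 + \frac{25865}{16} = \frac{88265}{16}$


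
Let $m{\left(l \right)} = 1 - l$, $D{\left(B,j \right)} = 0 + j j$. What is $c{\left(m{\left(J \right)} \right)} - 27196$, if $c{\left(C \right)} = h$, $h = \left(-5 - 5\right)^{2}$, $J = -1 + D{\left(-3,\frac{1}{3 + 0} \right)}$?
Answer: $-27096$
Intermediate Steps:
$D{\left(B,j \right)} = j^{2}$ ($D{\left(B,j \right)} = 0 + j^{2} = j^{2}$)
$J = - \frac{8}{9}$ ($J = -1 + \left(\frac{1}{3 + 0}\right)^{2} = -1 + \left(\frac{1}{3}\right)^{2} = -1 + \frac{1}{9} = - \frac{8}{9} \approx -0.88889$)
$h = 100$ ($h = \left(-10\right)^{2} = 100$)
$c{\left(C \right)} = 100$
$c{\left(m{\left(J \right)} \right)} - 27196 = 100 - 27196 = -27096$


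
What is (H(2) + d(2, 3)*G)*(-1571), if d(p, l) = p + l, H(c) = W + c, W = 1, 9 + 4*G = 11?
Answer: -17281/2 ≈ -8640.5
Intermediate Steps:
G = 1/2 (G = -9/4 + (1/4)*11 = -9/4 + 11/4 = 1/2 ≈ 0.50000)
H(c) = 1 + c
d(p, l) = l + p
(H(2) + d(2, 3)*G)*(-1571) = ((1 + 2) + (3 + 2)*(1/2))*(-1571) = (3 + 5*(1/2))*(-1571) = (3 + 5/2)*(-1571) = (11/2)*(-1571) = -17281/2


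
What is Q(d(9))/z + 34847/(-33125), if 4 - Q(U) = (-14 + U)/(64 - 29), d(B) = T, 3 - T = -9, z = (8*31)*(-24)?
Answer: -726403079/690060000 ≈ -1.0527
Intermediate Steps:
z = -5952 (z = 248*(-24) = -5952)
T = 12 (T = 3 - 1*(-9) = 3 + 9 = 12)
d(B) = 12
Q(U) = 22/5 - U/35 (Q(U) = 4 - (-14 + U)/(64 - 29) = 4 - (-14 + U)/35 = 4 - (-⅖ + U/35) = 4 + (⅖ - U/35) = 22/5 - U/35)
Q(d(9))/z + 34847/(-33125) = (22/5 - 1/35*12)/(-5952) + 34847/(-33125) = (22/5 - 12/35)*(-1/5952) + 34847*(-1/33125) = (142/35)*(-1/5952) - 34847/33125 = -71/104160 - 34847/33125 = -726403079/690060000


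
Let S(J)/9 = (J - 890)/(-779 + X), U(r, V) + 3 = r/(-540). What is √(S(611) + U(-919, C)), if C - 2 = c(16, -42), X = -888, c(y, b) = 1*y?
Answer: √4685261865/150030 ≈ 0.45624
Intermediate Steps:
c(y, b) = y
C = 18 (C = 2 + 16 = 18)
U(r, V) = -3 - r/540 (U(r, V) = -3 + r/(-540) = -3 + r*(-1/540) = -3 - r/540)
S(J) = 8010/1667 - 9*J/1667 (S(J) = 9*((J - 890)/(-779 - 888)) = 9*((-890 + J)/(-1667)) = 9*((-890 + J)*(-1/1667)) = 9*(890/1667 - J/1667) = 8010/1667 - 9*J/1667)
√(S(611) + U(-919, C)) = √((8010/1667 - 9/1667*611) + (-3 - 1/540*(-919))) = √((8010/1667 - 5499/1667) + (-3 + 919/540)) = √(2511/1667 - 701/540) = √(187373/900180) = √4685261865/150030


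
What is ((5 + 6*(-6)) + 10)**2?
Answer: 441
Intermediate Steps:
((5 + 6*(-6)) + 10)**2 = ((5 - 36) + 10)**2 = (-31 + 10)**2 = (-21)**2 = 441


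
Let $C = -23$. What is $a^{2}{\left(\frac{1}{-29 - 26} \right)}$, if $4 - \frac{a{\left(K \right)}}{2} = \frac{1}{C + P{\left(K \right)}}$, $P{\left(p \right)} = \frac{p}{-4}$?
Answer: $\frac{1673791744}{25593481} \approx 65.399$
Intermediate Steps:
$P{\left(p \right)} = - \frac{p}{4}$ ($P{\left(p \right)} = p \left(- \frac{1}{4}\right) = - \frac{p}{4}$)
$a{\left(K \right)} = 8 - \frac{2}{-23 - \frac{K}{4}}$
$a^{2}{\left(\frac{1}{-29 - 26} \right)} = \left(\frac{8 \left(93 + \frac{1}{-29 - 26}\right)}{92 + \frac{1}{-29 - 26}}\right)^{2} = \left(\frac{8 \left(93 + \frac{1}{-55}\right)}{92 + \frac{1}{-55}}\right)^{2} = \left(\frac{8 \left(93 - \frac{1}{55}\right)}{92 - \frac{1}{55}}\right)^{2} = \left(8 \frac{1}{\frac{5059}{55}} \cdot \frac{5114}{55}\right)^{2} = \left(8 \cdot \frac{55}{5059} \cdot \frac{5114}{55}\right)^{2} = \left(\frac{40912}{5059}\right)^{2} = \frac{1673791744}{25593481}$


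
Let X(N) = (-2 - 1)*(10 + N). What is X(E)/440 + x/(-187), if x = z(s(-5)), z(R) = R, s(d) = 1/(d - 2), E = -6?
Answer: -347/13090 ≈ -0.026509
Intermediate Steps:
X(N) = -30 - 3*N (X(N) = -3*(10 + N) = -30 - 3*N)
s(d) = 1/(-2 + d)
x = -⅐ (x = 1/(-2 - 5) = 1/(-7) = -⅐ ≈ -0.14286)
X(E)/440 + x/(-187) = (-30 - 3*(-6))/440 - ⅐/(-187) = (-30 + 18)*(1/440) - ⅐*(-1/187) = -12*1/440 + 1/1309 = -3/110 + 1/1309 = -347/13090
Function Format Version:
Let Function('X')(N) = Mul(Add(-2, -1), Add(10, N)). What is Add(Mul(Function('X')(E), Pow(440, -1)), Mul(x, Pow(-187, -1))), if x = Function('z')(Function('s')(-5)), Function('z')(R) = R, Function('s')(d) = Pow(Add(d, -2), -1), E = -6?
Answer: Rational(-347, 13090) ≈ -0.026509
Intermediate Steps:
Function('X')(N) = Add(-30, Mul(-3, N)) (Function('X')(N) = Mul(-3, Add(10, N)) = Add(-30, Mul(-3, N)))
Function('s')(d) = Pow(Add(-2, d), -1)
x = Rational(-1, 7) (x = Pow(Add(-2, -5), -1) = Pow(-7, -1) = Rational(-1, 7) ≈ -0.14286)
Add(Mul(Function('X')(E), Pow(440, -1)), Mul(x, Pow(-187, -1))) = Add(Mul(Add(-30, Mul(-3, -6)), Pow(440, -1)), Mul(Rational(-1, 7), Pow(-187, -1))) = Add(Mul(Add(-30, 18), Rational(1, 440)), Mul(Rational(-1, 7), Rational(-1, 187))) = Add(Mul(-12, Rational(1, 440)), Rational(1, 1309)) = Add(Rational(-3, 110), Rational(1, 1309)) = Rational(-347, 13090)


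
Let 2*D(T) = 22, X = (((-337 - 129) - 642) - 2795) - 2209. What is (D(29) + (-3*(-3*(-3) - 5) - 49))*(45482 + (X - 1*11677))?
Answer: -1384650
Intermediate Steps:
X = -6112 (X = ((-466 - 642) - 2795) - 2209 = (-1108 - 2795) - 2209 = -3903 - 2209 = -6112)
D(T) = 11 (D(T) = (1/2)*22 = 11)
(D(29) + (-3*(-3*(-3) - 5) - 49))*(45482 + (X - 1*11677)) = (11 + (-3*(-3*(-3) - 5) - 49))*(45482 + (-6112 - 1*11677)) = (11 + (-3*(9 - 5) - 49))*(45482 + (-6112 - 11677)) = (11 + (-3*4 - 49))*(45482 - 17789) = (11 + (-12 - 49))*27693 = (11 - 61)*27693 = -50*27693 = -1384650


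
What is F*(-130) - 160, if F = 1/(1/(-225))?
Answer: 29090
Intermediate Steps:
F = -225 (F = 1/(-1/225) = -225)
F*(-130) - 160 = -225*(-130) - 160 = 29250 - 160 = 29090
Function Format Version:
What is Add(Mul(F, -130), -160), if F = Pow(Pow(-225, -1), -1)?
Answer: 29090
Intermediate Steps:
F = -225 (F = Pow(Rational(-1, 225), -1) = -225)
Add(Mul(F, -130), -160) = Add(Mul(-225, -130), -160) = Add(29250, -160) = 29090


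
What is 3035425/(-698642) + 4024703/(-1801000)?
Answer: -4139313489163/629127121000 ≈ -6.5795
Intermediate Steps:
3035425/(-698642) + 4024703/(-1801000) = 3035425*(-1/698642) + 4024703*(-1/1801000) = -3035425/698642 - 4024703/1801000 = -4139313489163/629127121000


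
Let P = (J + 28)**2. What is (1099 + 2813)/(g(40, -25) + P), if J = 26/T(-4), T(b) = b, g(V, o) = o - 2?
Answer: 15648/1741 ≈ 8.9879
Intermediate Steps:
g(V, o) = -2 + o
J = -13/2 (J = 26/(-4) = 26*(-1/4) = -13/2 ≈ -6.5000)
P = 1849/4 (P = (-13/2 + 28)**2 = (43/2)**2 = 1849/4 ≈ 462.25)
(1099 + 2813)/(g(40, -25) + P) = (1099 + 2813)/((-2 - 25) + 1849/4) = 3912/(-27 + 1849/4) = 3912/(1741/4) = 3912*(4/1741) = 15648/1741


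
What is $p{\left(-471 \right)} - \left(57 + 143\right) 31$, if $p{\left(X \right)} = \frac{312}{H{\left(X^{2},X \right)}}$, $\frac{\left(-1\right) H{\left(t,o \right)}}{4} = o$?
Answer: $- \frac{973374}{157} \approx -6199.8$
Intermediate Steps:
$H{\left(t,o \right)} = - 4 o$
$p{\left(X \right)} = - \frac{78}{X}$ ($p{\left(X \right)} = \frac{312}{\left(-4\right) X} = 312 \left(- \frac{1}{4 X}\right) = - \frac{78}{X}$)
$p{\left(-471 \right)} - \left(57 + 143\right) 31 = - \frac{78}{-471} - \left(57 + 143\right) 31 = \left(-78\right) \left(- \frac{1}{471}\right) - 200 \cdot 31 = \frac{26}{157} - 6200 = - \frac{973374}{157}$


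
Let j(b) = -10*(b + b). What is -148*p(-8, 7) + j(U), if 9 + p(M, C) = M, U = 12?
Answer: 2276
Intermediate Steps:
p(M, C) = -9 + M
j(b) = -20*b
-148*p(-8, 7) + j(U) = -148*(-9 - 8) - 20*12 = -148*(-17) - 240 = 2516 - 240 = 2276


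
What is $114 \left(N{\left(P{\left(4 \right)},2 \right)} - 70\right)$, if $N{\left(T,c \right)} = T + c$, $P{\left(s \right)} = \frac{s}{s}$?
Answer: $-7638$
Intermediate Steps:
$P{\left(s \right)} = 1$
$114 \left(N{\left(P{\left(4 \right)},2 \right)} - 70\right) = 114 \left(\left(1 + 2\right) - 70\right) = 114 \left(3 - 70\right) = 114 \left(-67\right) = -7638$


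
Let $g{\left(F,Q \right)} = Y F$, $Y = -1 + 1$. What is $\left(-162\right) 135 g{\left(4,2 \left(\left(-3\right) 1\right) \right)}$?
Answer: $0$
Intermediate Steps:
$Y = 0$
$g{\left(F,Q \right)} = 0$ ($g{\left(F,Q \right)} = 0 F = 0$)
$\left(-162\right) 135 g{\left(4,2 \left(\left(-3\right) 1\right) \right)} = \left(-162\right) 135 \cdot 0 = \left(-21870\right) 0 = 0$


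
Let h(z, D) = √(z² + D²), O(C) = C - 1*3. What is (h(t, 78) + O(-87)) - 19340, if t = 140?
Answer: -19430 + 2*√6421 ≈ -19270.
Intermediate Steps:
O(C) = -3 + C (O(C) = C - 3 = -3 + C)
h(z, D) = √(D² + z²)
(h(t, 78) + O(-87)) - 19340 = (√(78² + 140²) + (-3 - 87)) - 19340 = (√(6084 + 19600) - 90) - 19340 = (√25684 - 90) - 19340 = (2*√6421 - 90) - 19340 = (-90 + 2*√6421) - 19340 = -19430 + 2*√6421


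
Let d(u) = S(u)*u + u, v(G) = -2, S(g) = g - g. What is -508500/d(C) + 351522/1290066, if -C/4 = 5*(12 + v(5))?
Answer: 1093448109/430022 ≈ 2542.8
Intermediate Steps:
S(g) = 0
C = -200 (C = -20*(12 - 2) = -20*10 = -4*50 = -200)
d(u) = u (d(u) = 0*u + u = 0 + u = u)
-508500/d(C) + 351522/1290066 = -508500/(-200) + 351522/1290066 = -508500*(-1/200) + 351522*(1/1290066) = 5085/2 + 58587/215011 = 1093448109/430022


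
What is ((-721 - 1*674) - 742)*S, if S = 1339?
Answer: -2861443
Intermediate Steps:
((-721 - 1*674) - 742)*S = ((-721 - 1*674) - 742)*1339 = ((-721 - 674) - 742)*1339 = (-1395 - 742)*1339 = -2137*1339 = -2861443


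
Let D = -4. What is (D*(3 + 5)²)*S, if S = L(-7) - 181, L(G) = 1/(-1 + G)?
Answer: 46368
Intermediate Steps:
S = -1449/8 (S = 1/(-1 - 7) - 181 = 1/(-8) - 181 = -⅛ - 181 = -1449/8 ≈ -181.13)
(D*(3 + 5)²)*S = -4*(3 + 5)²*(-1449/8) = -4*8²*(-1449/8) = -4*64*(-1449/8) = -256*(-1449/8) = 46368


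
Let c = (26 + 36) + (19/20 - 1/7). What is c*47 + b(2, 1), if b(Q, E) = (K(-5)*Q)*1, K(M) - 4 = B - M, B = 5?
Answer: 417191/140 ≈ 2979.9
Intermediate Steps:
K(M) = 9 - M (K(M) = 4 + (5 - M) = 9 - M)
b(Q, E) = 14*Q (b(Q, E) = ((9 - 1*(-5))*Q)*1 = ((9 + 5)*Q)*1 = (14*Q)*1 = 14*Q)
c = 8793/140 (c = 62 + (19*(1/20) - 1*1/7) = 62 + (19/20 - 1/7) = 62 + 113/140 = 8793/140 ≈ 62.807)
c*47 + b(2, 1) = (8793/140)*47 + 14*2 = 413271/140 + 28 = 417191/140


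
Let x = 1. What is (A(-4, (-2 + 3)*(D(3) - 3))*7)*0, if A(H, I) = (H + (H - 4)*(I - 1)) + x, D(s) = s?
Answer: 0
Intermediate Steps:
A(H, I) = 1 + H + (-1 + I)*(-4 + H) (A(H, I) = (H + (H - 4)*(I - 1)) + 1 = (H + (-4 + H)*(-1 + I)) + 1 = (H + (-1 + I)*(-4 + H)) + 1 = 1 + H + (-1 + I)*(-4 + H))
(A(-4, (-2 + 3)*(D(3) - 3))*7)*0 = ((5 - 4*(-2 + 3)*(3 - 3) - 4*(-2 + 3)*(3 - 3))*7)*0 = ((5 - 4*0 - 4*0)*7)*0 = ((5 + 0 + 0)*7)*0 = (5*7)*0 = 35*0 = 0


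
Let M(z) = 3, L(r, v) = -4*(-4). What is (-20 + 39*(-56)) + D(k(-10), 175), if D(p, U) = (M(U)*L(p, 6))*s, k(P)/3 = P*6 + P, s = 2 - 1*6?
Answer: -2396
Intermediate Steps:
L(r, v) = 16
s = -4 (s = 2 - 6 = -4)
k(P) = 21*P (k(P) = 3*(P*6 + P) = 3*(6*P + P) = 3*(7*P) = 21*P)
D(p, U) = -192 (D(p, U) = (3*16)*(-4) = 48*(-4) = -192)
(-20 + 39*(-56)) + D(k(-10), 175) = (-20 + 39*(-56)) - 192 = (-20 - 2184) - 192 = -2204 - 192 = -2396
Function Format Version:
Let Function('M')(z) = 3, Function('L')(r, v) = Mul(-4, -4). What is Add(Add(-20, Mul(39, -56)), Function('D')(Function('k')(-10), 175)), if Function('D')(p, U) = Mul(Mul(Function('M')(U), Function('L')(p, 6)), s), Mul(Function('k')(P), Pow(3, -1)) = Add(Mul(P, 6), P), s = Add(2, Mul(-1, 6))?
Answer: -2396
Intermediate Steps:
Function('L')(r, v) = 16
s = -4 (s = Add(2, -6) = -4)
Function('k')(P) = Mul(21, P) (Function('k')(P) = Mul(3, Add(Mul(P, 6), P)) = Mul(3, Add(Mul(6, P), P)) = Mul(3, Mul(7, P)) = Mul(21, P))
Function('D')(p, U) = -192 (Function('D')(p, U) = Mul(Mul(3, 16), -4) = Mul(48, -4) = -192)
Add(Add(-20, Mul(39, -56)), Function('D')(Function('k')(-10), 175)) = Add(Add(-20, Mul(39, -56)), -192) = Add(Add(-20, -2184), -192) = Add(-2204, -192) = -2396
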